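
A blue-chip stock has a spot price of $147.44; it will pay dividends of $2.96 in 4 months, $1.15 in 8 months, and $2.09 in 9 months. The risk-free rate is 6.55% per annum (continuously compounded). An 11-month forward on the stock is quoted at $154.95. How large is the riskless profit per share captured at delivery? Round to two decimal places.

PV(dividends) I = 2.96·e^(−0.0655·4/12) + 1.15·e^(−0.0655·8/12) + 2.09·e^(−0.0655·9/12) = 5.9867
Fair forward F* = (S − I)·e^(rT) = (147.44 − 5.9867)·e^0.060042 = 141.4533 × 1.061881 = 150.2066
Market $154.95 > fair 150.2066: forward overpriced → cash-and-carry (borrow at r, buy the stock and collect the dividends, short the forward).
Profit at T = |F_mkt − F*| = |154.95 − 150.2066| = $4.74 per share

$4.74 per share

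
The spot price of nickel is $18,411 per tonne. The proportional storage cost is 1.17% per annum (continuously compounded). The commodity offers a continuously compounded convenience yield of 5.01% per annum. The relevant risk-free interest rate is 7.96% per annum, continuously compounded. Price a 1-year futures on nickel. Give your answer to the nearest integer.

Net carry = r + u − y = 0.0796 + 0.0117 − 0.0501 = 0.0412
F = S·e^((r+u−y)T) = 18411 · e^(0.0412 × 12/12) = 18411 · e^0.041200
= 18411 × 1.042060 = $19,185 per tonne

$19,185 per tonne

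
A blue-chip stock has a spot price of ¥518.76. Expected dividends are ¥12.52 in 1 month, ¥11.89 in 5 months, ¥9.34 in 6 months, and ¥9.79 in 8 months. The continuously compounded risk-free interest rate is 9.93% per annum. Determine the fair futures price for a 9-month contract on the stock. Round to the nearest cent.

¥513.76

PV(dividends) I = 12.52·e^(−0.0993·1/12) + 11.89·e^(−0.0993·5/12) + 9.34·e^(−0.0993·6/12) + 9.79·e^(−0.0993·8/12)
I = 12.4168 + 11.4081 + 8.8876 + 9.1629 = 41.8754
F = (S − I)·e^(rT) = (518.76 − 41.8754) · e^(0.0993·9/12)
= 476.8846 · e^0.074475 = 476.8846 × 1.077318 = ¥513.76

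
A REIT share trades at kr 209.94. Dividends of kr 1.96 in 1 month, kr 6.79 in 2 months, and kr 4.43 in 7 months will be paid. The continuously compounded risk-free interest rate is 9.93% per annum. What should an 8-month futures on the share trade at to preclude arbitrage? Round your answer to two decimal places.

PV(dividends) I = 1.96·e^(−0.0993·1/12) + 6.79·e^(−0.0993·2/12) + 4.43·e^(−0.0993·7/12)
I = 1.9438 + 6.6786 + 4.1807 = 12.8031
F = (S − I)·e^(rT) = (209.94 − 12.8031) · e^(0.0993·8/12)
= 197.1369 · e^0.066200 = 197.1369 × 1.068440 = kr 210.63

kr 210.63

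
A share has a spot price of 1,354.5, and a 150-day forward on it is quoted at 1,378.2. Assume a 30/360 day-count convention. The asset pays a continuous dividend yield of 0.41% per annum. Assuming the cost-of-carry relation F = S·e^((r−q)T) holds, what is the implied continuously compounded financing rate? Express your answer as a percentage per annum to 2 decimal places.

From F = S·e^((r−q)T): (r − q) = ln(F/S)/T
ln(1378.2/1354.5) = ln(1.017497) = 0.017346
(r − q) = 0.017346 / (150/360) = 0.041630
r = ln(F/S)/T + q = 0.041630 + 0.0041 = 0.045730
r = 4.57%

4.57%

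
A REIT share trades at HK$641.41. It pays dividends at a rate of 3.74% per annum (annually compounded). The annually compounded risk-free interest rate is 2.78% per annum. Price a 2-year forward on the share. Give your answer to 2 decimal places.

HK$629.59

F = S · (1+r)^T / (1+q)^T
= 641.41 × 1.056373 / 1.076199 = 641.41 × 0.981578
F = HK$629.59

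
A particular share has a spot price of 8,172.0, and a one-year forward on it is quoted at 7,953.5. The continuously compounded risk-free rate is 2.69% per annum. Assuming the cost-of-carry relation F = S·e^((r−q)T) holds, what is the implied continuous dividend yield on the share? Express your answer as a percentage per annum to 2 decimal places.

From F = S·e^((r−q)T): (r − q) = ln(F/S)/T
ln(7953.5/8172.0) = ln(0.973262) = -0.027102
(r − q) = -0.027102 / (12/12) = -0.027102
q = r − ln(F/S)/T = 0.0269 + 0.027102 = 0.054002
q = 5.40%

5.40%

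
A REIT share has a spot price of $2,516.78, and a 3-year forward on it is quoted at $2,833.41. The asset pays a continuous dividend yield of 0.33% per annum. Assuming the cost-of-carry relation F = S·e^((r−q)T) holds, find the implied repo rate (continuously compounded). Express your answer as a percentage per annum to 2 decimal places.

From F = S·e^((r−q)T): (r − q) = ln(F/S)/T
ln(2833.41/2516.78) = ln(1.125808) = 0.118501
(r − q) = 0.118501 / (3) = 0.039500
r = ln(F/S)/T + q = 0.039500 + 0.0033 = 0.042800
r = 4.28%

4.28%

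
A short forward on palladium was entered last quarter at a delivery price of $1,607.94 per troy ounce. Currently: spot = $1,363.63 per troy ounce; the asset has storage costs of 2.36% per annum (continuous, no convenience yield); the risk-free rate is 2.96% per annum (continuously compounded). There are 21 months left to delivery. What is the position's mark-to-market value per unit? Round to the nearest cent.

$105.64 per troy ounce

Current fair forward for the remaining 21 months: F = S·e^((r + u)·T), (r + u) = 0.0296 + 0.0236 = 0.0532
F = 1363.63 · e^(0.0532 × 21/12) = 1363.63 × 1.09757149 = 1496.6814
Value of long forward = (F − K)·e^(−rT) = (1496.6814 − 1607.94) · e^(−0.0296·21/12)
= -111.2586 × 0.94951875 = -105.64
Short position value = −(long value) = $105.64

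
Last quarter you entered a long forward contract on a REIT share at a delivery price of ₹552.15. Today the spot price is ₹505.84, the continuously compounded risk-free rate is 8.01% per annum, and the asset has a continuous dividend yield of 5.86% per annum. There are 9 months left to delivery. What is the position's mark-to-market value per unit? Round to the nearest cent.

-₹35.87

Current fair forward for the remaining 9 months: F = S·e^((r − q)·T), (r − q) = 0.0801 − 0.0586 = 0.0215
F = 505.84 · e^(0.0215 × 9/12) = 505.84 × 1.016256 = 514.0629
Value of long forward = (F − K)·e^(−rT) = (514.0629 − 552.15) · e^(−0.0801·9/12)
= -38.0871 × 0.941694 = -35.87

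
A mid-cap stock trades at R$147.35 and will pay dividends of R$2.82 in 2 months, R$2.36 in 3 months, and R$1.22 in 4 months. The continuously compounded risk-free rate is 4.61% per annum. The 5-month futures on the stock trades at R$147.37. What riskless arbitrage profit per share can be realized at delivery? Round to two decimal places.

PV(dividends) I = 2.82·e^(−0.0461·2/12) + 2.36·e^(−0.0461·3/12) + 1.22·e^(−0.0461·4/12) = 6.3328
Fair futures F* = (S − I)·e^(rT) = (147.35 − 6.3328)·e^0.019208 = 141.0172 × 1.019394 = 143.7521
Market R$147.37 > fair 143.7521: forward overpriced → cash-and-carry (borrow at r, buy the stock and collect the dividends, short the forward).
Profit at T = |F_mkt − F*| = |147.37 − 143.7521| = R$3.62 per share

R$3.62 per share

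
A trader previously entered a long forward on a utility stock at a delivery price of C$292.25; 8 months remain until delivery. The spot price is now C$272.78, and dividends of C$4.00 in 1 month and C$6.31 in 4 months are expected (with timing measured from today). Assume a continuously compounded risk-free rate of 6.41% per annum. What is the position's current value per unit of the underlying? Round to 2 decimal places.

PV(remaining dividends) I = 4.00·e^(−0.0641·1/12) + 6.31·e^(−0.0641·4/12) = 10.1553
Current forward F = (S − I)·e^(rT) = (272.78 − 10.1553)·e^(0.0641·8/12) = 262.6247 × 1.043660 = 274.0909
Value (long) = (F − K)·e^(−rT) = (274.0909 − 292.25) × 0.958167 = -17.3995
Value = -C$17.40

-C$17.40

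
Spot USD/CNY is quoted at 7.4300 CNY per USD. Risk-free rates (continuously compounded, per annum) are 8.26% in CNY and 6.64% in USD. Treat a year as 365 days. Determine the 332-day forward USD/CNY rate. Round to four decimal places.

7.5403

F = S·e^((r_CNY − r_USD)T) = 7.4300 · e^((0.0826 − 0.0664) × 332/365)
= 7.4300 · e^0.014735 = 7.4300 × 1.014844
F = 7.5403 CNY per USD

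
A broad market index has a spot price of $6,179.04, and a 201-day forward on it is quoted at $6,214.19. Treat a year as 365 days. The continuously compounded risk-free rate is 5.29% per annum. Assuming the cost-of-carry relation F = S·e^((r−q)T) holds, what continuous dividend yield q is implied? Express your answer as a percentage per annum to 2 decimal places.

From F = S·e^((r−q)T): (r − q) = ln(F/S)/T
ln(6214.19/6179.04) = ln(1.005689) = 0.005673
(r − q) = 0.005673 / (201/365) = 0.010302
q = r − ln(F/S)/T = 0.0529 − 0.010302 = 0.042598
q = 4.26%

4.26%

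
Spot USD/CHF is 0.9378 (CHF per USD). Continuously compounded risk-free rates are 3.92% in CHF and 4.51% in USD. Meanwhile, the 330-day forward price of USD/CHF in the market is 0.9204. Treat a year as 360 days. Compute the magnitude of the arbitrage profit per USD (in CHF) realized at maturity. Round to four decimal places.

Fair forward: F* = S·e^(carry·T), with carry = (r_CHF − r_USD) = 0.0392 − 0.0451 = -0.0059
F* = 0.9378 · e^(-0.0059 × 330/360) = 0.9378 · e^-0.005408 = 0.9378 × 0.994607 = 0.9327
Market 0.9204 < fair 0.9327: forward underpriced → reverse cash-and-carry (short spot, go long the forward).
At maturity, profit = |F_mkt − F*| = |0.9204 − 0.9327| = 0.0123 per USD (in CHF)

0.0123 per USD (in CHF)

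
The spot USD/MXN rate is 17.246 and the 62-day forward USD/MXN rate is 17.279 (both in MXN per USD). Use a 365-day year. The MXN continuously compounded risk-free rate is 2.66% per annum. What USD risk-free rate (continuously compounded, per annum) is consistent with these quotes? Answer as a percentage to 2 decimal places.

F = S·e^((r_MXN − r_USD)T) ⇒ r_USD = r_MXN − ln(F/S)/T
ln(17.279/17.246) = 0.001912; /(62/365) = 0.011256
r_USD = 0.0266 − 0.011256 = 0.015344
r_USD = 1.53%

1.53%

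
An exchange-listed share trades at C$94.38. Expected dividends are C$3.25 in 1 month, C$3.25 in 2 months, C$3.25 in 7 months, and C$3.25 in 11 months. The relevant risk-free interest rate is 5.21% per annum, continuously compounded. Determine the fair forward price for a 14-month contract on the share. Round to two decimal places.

PV(dividends) I = 3.25·e^(−0.0521·1/12) + 3.25·e^(−0.0521·2/12) + 3.25·e^(−0.0521·7/12) + 3.25·e^(−0.0521·11/12)
I = 3.2359 + 3.2219 + 3.1527 + 3.0984 = 12.7089
F = (S − I)·e^(rT) = (94.38 − 12.7089) · e^(0.0521·14/12)
= 81.6711 · e^0.060783 = 81.6711 × 1.062668 = C$86.79

C$86.79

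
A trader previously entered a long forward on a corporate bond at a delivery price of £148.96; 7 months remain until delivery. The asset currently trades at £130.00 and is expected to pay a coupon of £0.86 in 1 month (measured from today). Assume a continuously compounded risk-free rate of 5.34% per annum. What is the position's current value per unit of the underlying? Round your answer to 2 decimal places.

PV(remaining coupons) I = 0.86·e^(−0.0534·1/12) = 0.8562
Current forward F = (S − I)·e^(rT) = (130.00 − 0.8562)·e^(0.0534·7/12) = 129.1438 × 1.031640 = 133.2299
Value (long) = (F − K)·e^(−rT) = (133.2299 − 148.96) × 0.969330 = -15.2477
Value = -£15.25

-£15.25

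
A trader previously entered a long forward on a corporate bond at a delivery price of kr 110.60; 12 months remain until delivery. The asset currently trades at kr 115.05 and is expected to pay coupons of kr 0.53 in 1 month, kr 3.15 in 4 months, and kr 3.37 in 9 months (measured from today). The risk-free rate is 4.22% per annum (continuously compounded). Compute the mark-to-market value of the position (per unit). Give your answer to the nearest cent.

PV(remaining coupons) I = 0.53·e^(−0.0422·1/12) + 3.15·e^(−0.0422·4/12) + 3.37·e^(−0.0422·9/12) = 6.8991
Current forward F = (S − I)·e^(rT) = (115.05 − 6.8991)·e^(0.0422·12/12) = 108.1509 × 1.043103 = 112.8125
Value (long) = (F − K)·e^(−rT) = (112.8125 − 110.60) × 0.958678 = 2.1211
Value = kr 2.12

kr 2.12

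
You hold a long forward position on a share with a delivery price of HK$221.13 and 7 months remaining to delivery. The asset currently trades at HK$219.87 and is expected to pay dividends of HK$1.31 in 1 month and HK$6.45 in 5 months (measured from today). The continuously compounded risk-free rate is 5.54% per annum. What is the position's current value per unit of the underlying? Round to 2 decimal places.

PV(remaining dividends) I = 1.31·e^(−0.0554·1/12) + 6.45·e^(−0.0554·5/12) = 7.6068
Current forward F = (S − I)·e^(rT) = (219.87 − 7.6068)·e^(0.0554·7/12) = 212.2632 × 1.032845 = 219.2350
Value (long) = (F − K)·e^(−rT) = (219.2350 − 221.13) × 0.968200 = -1.8347
Value = -HK$1.83

-HK$1.83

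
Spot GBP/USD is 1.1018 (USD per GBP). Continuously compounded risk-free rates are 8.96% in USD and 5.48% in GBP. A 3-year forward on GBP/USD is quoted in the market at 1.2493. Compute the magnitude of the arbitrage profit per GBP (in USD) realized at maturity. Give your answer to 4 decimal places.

0.0263 per GBP (in USD)

Fair forward: F* = S·e^(carry·T), with carry = (r_USD − r_GBP) = 0.0896 − 0.0548 = 0.0348
F* = 1.1018 · e^(0.0348 × 3) = 1.1018 · e^0.104400 = 1.1018 × 1.110044 = 1.2230
Market 1.2493 > fair 1.2230: forward overpriced → cash-and-carry (buy spot, short the forward).
At maturity, profit = |F_mkt − F*| = |1.2493 − 1.2230| = 0.0263 per GBP (in USD)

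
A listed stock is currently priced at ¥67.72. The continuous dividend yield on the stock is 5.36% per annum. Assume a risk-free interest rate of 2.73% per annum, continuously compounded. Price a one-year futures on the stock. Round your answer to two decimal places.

F = S·e^((r − q)T) = 67.72 · e^((0.0273 − 0.0536) × 12/12)
= 67.72 · e^-0.026300 = 67.72 × 0.974043
F = ¥65.96

¥65.96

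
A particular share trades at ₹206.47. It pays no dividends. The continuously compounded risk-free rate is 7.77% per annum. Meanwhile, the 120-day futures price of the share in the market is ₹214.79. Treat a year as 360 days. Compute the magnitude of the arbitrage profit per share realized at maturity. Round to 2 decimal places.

Fair futures: F* = S·e^(carry·T), with carry = r = 0.0777
F* = 206.47 · e^(0.0777 × 120/360) = 206.47 · e^0.025900 = 206.47 × 1.026238 = ₹211.8874
Market ₹214.79 > fair ₹211.8874: forward overpriced → cash-and-carry (buy spot, short the forward).
At maturity, profit = |F_mkt − F*| = |214.79 − 211.8874| = ₹2.90 per share

₹2.90 per share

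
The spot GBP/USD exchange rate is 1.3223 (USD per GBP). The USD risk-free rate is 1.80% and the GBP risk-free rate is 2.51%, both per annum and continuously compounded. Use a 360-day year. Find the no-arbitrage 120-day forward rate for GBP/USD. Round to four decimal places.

1.3192

F = S·e^((r_USD − r_GBP)T) = 1.3223 · e^((0.0180 − 0.0251) × 120/360)
= 1.3223 · e^-0.002367 = 1.3223 × 0.997636
F = 1.3192 USD per GBP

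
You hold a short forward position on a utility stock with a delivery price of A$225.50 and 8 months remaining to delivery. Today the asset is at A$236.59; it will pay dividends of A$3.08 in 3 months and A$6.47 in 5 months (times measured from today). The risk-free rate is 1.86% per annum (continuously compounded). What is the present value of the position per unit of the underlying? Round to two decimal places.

-A$4.38

PV(remaining dividends) I = 3.08·e^(−0.0186·3/12) + 6.47·e^(−0.0186·5/12) = 9.4858
Current forward F = (S − I)·e^(rT) = (236.59 − 9.4858)·e^(0.0186·8/12) = 227.1042 × 1.012477 = 229.9378
Value (long) = (F − K)·e^(−rT) = (229.9378 − 225.50) × 0.987677 = 4.3831
Short position value = −(long value) = -A$4.38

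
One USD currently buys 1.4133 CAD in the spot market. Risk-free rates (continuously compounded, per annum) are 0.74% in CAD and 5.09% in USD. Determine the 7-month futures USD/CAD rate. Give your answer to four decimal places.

1.3779

F = S·e^((r_CAD − r_USD)T) = 1.4133 · e^((0.0074 − 0.0509) × 7/12)
= 1.4133 · e^-0.025375 = 1.4133 × 0.974944
F = 1.3779 CAD per USD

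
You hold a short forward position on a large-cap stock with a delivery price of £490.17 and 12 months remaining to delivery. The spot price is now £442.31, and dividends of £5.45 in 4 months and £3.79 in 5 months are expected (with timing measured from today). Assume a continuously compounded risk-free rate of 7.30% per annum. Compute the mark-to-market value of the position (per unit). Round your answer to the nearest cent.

PV(remaining dividends) I = 5.45·e^(−0.0730·4/12) + 3.79·e^(−0.0730·5/12) = 8.9954
Current forward F = (S − I)·e^(rT) = (442.31 − 8.9954)·e^(0.0730·12/12) = 433.3146 × 1.075731 = 466.1299
Value (long) = (F − K)·e^(−rT) = (466.1299 − 490.17) × 0.929601 = -22.3477
Short position value = −(long value) = £22.35

£22.35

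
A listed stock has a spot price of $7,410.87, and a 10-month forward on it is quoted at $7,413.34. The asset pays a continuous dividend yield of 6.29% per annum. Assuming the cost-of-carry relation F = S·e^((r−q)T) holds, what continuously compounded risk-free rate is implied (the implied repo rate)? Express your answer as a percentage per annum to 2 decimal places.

From F = S·e^((r−q)T): (r − q) = ln(F/S)/T
ln(7413.34/7410.87) = ln(1.000333) = 0.000333
(r − q) = 0.000333 / (10/12) = 0.000400
r = ln(F/S)/T + q = 0.000400 + 0.0629 = 0.063300
r = 6.33%

6.33%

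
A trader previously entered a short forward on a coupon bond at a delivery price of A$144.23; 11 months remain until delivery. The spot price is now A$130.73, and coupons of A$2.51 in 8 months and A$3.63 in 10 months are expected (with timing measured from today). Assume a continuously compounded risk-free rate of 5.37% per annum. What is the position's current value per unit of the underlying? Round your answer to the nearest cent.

A$12.47

PV(remaining coupons) I = 2.51·e^(−0.0537·8/12) + 3.63·e^(−0.0537·10/12) = 5.8929
Current forward F = (S − I)·e^(rT) = (130.73 − 5.8929)·e^(0.0537·11/12) = 124.8371 × 1.050457 = 131.1360
Value (long) = (F − K)·e^(−rT) = (131.1360 − 144.23) × 0.951967 = -12.4651
Short position value = −(long value) = A$12.47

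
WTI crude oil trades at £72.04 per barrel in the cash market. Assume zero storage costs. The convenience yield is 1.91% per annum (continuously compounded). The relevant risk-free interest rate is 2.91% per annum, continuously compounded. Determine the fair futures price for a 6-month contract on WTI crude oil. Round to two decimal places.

£72.40 per barrel

Net carry = r + u − y = 0.0291 + 0.0000 − 0.0191 = 0.0100
F = S·e^((r+u−y)T) = 72.04 · e^(0.0100 × 6/12) = 72.04 · e^0.005000
= 72.04 × 1.005013 = £72.40 per barrel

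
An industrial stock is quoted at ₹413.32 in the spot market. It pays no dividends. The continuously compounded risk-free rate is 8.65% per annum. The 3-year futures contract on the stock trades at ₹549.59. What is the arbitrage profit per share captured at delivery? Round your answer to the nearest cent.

₹13.81 per share

Fair futures: F* = S·e^(carry·T), with carry = r = 0.0865
F* = 413.32 · e^(0.0865 × 3) = 413.32 · e^0.259500 = 413.32 × 1.296282 = ₹535.7793
Market ₹549.59 > fair ₹535.7793: forward overpriced → cash-and-carry (buy spot, short the forward).
At maturity, profit = |F_mkt − F*| = |549.59 − 535.7793| = ₹13.81 per share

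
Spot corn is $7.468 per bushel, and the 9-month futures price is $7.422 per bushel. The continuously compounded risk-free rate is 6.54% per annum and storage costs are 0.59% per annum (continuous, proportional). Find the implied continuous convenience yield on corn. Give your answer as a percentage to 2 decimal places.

F = S·e^((r+u−y)T) ⇒ (r+u−y) = ln(F/S)/T
ln(7.422/7.468) = -0.006179; /T ⇒ -0.008239
y = r + u − ln(F/S)/T = 0.0654 + 0.0059 + 0.008239 = 0.079539
y = 7.95%

7.95%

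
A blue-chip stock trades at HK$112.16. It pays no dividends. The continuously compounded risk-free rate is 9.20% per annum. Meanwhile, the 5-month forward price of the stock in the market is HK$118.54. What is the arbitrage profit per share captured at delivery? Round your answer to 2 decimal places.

Fair forward: F* = S·e^(carry·T), with carry = r = 0.0920
F* = 112.16 · e^(0.0920 × 5/12) = 112.16 · e^0.038333 = 112.16 × 1.039077 = HK$116.5429
Market HK$118.54 > fair HK$116.5429: forward overpriced → cash-and-carry (buy spot, short the forward).
At maturity, profit = |F_mkt − F*| = |118.54 − 116.5429| = HK$2.00 per share

HK$2.00 per share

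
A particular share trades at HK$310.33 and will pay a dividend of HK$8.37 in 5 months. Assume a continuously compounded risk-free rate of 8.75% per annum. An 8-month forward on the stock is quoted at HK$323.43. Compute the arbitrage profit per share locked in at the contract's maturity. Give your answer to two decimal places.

HK$3.01 per share

PV(dividends) I = 8.37·e^(−0.0875·5/12) = 8.0703
Fair forward F* = (S − I)·e^(rT) = (310.33 − 8.0703)·e^0.058333 = 302.2597 × 1.060068 = 320.4158
Market HK$323.43 > fair 320.4158: forward overpriced → cash-and-carry (borrow at r, buy the stock and collect the dividends, short the forward).
Profit at T = |F_mkt − F*| = |323.43 − 320.4158| = HK$3.01 per share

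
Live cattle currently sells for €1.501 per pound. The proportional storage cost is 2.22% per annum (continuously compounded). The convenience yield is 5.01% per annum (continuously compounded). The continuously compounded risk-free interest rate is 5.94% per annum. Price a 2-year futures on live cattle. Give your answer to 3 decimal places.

Net carry = r + u − y = 0.0594 + 0.0222 − 0.0501 = 0.0315
F = S·e^((r+u−y)T) = 1.501 · e^(0.0315 × 2) = 1.501 · e^0.063000
= 1.501 × 1.065027 = €1.599 per pound

€1.599 per pound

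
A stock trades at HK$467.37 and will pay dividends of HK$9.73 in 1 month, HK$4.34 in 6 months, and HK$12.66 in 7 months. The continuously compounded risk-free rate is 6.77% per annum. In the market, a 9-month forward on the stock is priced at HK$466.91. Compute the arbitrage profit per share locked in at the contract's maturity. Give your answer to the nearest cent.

HK$2.59 per share

PV(dividends) I = 9.73·e^(−0.0677·1/12) + 4.34·e^(−0.0677·6/12) + 12.66·e^(−0.0677·7/12) = 26.0406
Fair forward F* = (S − I)·e^(rT) = (467.37 − 26.0406)·e^0.050775 = 441.3294 × 1.052086 = 464.3165
Market HK$466.91 > fair 464.3165: forward overpriced → cash-and-carry (borrow at r, buy the stock and collect the dividends, short the forward).
Profit at T = |F_mkt − F*| = |466.91 − 464.3165| = HK$2.59 per share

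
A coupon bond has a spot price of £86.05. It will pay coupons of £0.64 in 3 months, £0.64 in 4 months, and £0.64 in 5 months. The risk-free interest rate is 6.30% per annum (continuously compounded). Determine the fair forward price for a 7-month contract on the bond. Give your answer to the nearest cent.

PV(coupons) I = 0.64·e^(−0.0630·3/12) + 0.64·e^(−0.0630·4/12) + 0.64·e^(−0.0630·5/12)
I = 0.6300 + 0.6267 + 0.6234 = 1.8801
F = (S − I)·e^(rT) = (86.05 − 1.8801) · e^(0.0630·7/12)
= 84.1699 · e^0.036750 = 84.1699 × 1.037434 = £87.32

£87.32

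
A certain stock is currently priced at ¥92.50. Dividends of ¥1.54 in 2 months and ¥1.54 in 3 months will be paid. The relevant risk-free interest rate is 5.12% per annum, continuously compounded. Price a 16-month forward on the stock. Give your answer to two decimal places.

¥95.77

PV(dividends) I = 1.54·e^(−0.0512·2/12) + 1.54·e^(−0.0512·3/12)
I = 1.5269 + 1.5204 = 3.0473
F = (S − I)·e^(rT) = (92.50 − 3.0473) · e^(0.0512·16/12)
= 89.4527 · e^0.068267 = 89.4527 × 1.070651 = ¥95.77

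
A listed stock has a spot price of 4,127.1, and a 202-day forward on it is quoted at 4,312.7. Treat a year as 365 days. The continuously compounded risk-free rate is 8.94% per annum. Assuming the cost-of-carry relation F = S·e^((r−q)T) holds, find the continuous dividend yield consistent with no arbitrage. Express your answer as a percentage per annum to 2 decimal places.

0.99%

From F = S·e^((r−q)T): (r − q) = ln(F/S)/T
ln(4312.7/4127.1) = ln(1.044971) = 0.043989
(r − q) = 0.043989 / (202/365) = 0.079485
q = r − ln(F/S)/T = 0.0894 − 0.079485 = 0.009915
q = 0.99%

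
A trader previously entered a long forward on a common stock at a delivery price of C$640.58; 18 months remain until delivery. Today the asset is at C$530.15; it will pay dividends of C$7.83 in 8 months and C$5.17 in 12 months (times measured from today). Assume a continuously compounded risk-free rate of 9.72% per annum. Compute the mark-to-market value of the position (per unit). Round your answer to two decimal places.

-C$35.55

PV(remaining dividends) I = 7.83·e^(−0.0972·8/12) + 5.17·e^(−0.0972·12/12) = 12.0298
Current forward F = (S − I)·e^(rT) = (530.15 − 12.0298)·e^(0.0972·18/12) = 518.1202 × 1.156965 = 599.4469
Value (long) = (F − K)·e^(−rT) = (599.4469 − 640.58) × 0.864331 = -35.5526
Value = -C$35.55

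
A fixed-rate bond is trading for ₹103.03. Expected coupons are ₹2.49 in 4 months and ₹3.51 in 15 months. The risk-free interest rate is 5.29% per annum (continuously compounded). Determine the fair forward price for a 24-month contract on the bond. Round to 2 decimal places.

PV(coupons) I = 2.49·e^(−0.0529·4/12) + 3.51·e^(−0.0529·15/12)
I = 2.4465 + 3.2854 = 5.7319
F = (S − I)·e^(rT) = (103.03 − 5.7319) · e^(0.0529·24/12)
= 97.2981 · e^0.105800 = 97.2981 × 1.111600 = ₹108.16

₹108.16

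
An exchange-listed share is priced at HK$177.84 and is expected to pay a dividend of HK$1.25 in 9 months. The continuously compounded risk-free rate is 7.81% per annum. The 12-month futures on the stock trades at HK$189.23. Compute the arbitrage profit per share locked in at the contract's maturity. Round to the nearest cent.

PV(dividends) I = 1.25·e^(−0.0781·9/12) = 1.1789
Fair futures F* = (S − I)·e^(rT) = (177.84 − 1.1789)·e^0.078100 = 176.6611 × 1.081231 = 191.0115
Market HK$189.23 < fair 191.0115: forward underpriced → reverse cash-and-carry (short the stock, invest proceeds at r, pay the dividends, go long the forward).
Profit at T = |F_mkt − F*| = |189.23 − 191.0115| = HK$1.78 per share

HK$1.78 per share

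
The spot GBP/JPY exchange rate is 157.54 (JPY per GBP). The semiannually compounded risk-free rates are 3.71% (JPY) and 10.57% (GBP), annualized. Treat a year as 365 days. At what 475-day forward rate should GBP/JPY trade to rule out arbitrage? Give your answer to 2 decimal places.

By covered interest parity, F = S · (1+r_JPY/2)^(2T) / (1+r_GBP/2)^(2T)
= 157.54 × 1.049001 / 1.143442 = 157.54 × 0.917406
F = 144.53 JPY per GBP

144.53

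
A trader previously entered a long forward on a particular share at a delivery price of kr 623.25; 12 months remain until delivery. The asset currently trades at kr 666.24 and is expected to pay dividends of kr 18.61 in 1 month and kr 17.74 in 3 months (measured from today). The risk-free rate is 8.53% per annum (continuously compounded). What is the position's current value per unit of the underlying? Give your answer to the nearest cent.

PV(remaining dividends) I = 18.61·e^(−0.0853·1/12) + 17.74·e^(−0.0853·3/12) = 35.8439
Current forward F = (S − I)·e^(rT) = (666.24 − 35.8439)·e^(0.0853·12/12) = 630.3961 × 1.089044 = 686.5291
Value (long) = (F − K)·e^(−rT) = (686.5291 − 623.25) × 0.918237 = 58.1052
Value = kr 58.11

kr 58.11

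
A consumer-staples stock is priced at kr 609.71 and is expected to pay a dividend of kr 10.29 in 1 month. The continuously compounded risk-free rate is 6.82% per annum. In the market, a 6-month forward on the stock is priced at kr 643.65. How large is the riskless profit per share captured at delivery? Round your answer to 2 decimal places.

PV(dividends) I = 10.29·e^(−0.0682·1/12) = 10.2317
Fair forward F* = (S − I)·e^(rT) = (609.71 − 10.2317)·e^0.034100 = 599.4783 × 1.034688 = 620.2730
Market kr 643.65 > fair 620.2730: forward overpriced → cash-and-carry (borrow at r, buy the stock and collect the dividends, short the forward).
Profit at T = |F_mkt − F*| = |643.65 − 620.2730| = kr 23.38 per share

kr 23.38 per share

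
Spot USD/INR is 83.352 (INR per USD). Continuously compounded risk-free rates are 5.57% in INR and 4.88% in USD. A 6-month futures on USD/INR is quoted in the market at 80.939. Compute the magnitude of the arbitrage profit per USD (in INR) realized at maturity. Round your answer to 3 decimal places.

2.701 per USD (in INR)

Fair futures: F* = S·e^(carry·T), with carry = (r_INR − r_USD) = 0.0557 − 0.0488 = 0.0069
F* = 83.352 · e^(0.0069 × 6/12) = 83.352 · e^0.003450 = 83.352 × 1.003456 = 83.6401
Market 80.939 < fair 83.6401: forward underpriced → reverse cash-and-carry (short spot, go long the forward).
At maturity, profit = |F_mkt − F*| = |80.939 − 83.6401| = 2.701 per USD (in INR)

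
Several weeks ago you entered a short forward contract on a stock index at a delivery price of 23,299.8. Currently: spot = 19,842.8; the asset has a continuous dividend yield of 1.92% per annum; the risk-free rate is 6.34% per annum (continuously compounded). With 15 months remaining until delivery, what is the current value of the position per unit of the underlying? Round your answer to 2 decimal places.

Current fair forward for the remaining 15 months: F = S·e^((r − q)·T), (r − q) = 0.0634 − 0.0192 = 0.0442
F = 19842.8 · e^(0.0442 × 15/12) = 19842.8 × 1.05680478 = 20969.9659
Value of long forward = (F − K)·e^(−rT) = (20969.9659 − 23299.8) · e^(−0.0634·15/12)
= -2329.8341 × 0.92380894 = -2152.32
Short position value = −(long value) = 2152.32

2152.32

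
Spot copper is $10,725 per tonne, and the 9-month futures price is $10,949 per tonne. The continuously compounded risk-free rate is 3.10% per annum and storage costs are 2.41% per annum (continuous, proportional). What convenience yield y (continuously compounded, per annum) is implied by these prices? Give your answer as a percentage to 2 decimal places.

F = S·e^((r+u−y)T) ⇒ (r+u−y) = ln(F/S)/T
ln(10949/10725) = 0.020671; /T ⇒ 0.027561
y = r + u − ln(F/S)/T = 0.0310 + 0.0241 − 0.027561 = 0.027539
y = 2.75%

2.75%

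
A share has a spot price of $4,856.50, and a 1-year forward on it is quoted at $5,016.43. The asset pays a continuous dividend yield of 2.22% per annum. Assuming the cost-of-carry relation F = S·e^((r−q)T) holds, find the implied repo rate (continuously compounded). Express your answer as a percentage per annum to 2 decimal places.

5.46%

From F = S·e^((r−q)T): (r − q) = ln(F/S)/T
ln(5016.43/4856.50) = ln(1.032931) = 0.032400
(r − q) = 0.032400 / (1) = 0.032400
r = ln(F/S)/T + q = 0.032400 + 0.0222 = 0.054600
r = 5.46%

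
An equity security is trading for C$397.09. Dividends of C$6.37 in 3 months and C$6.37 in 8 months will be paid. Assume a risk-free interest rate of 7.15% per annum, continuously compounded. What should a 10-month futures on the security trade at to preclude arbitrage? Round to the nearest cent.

PV(dividends) I = 6.37·e^(−0.0715·3/12) + 6.37·e^(−0.0715·8/12)
I = 6.2571 + 6.0735 = 12.3306
F = (S − I)·e^(rT) = (397.09 − 12.3306) · e^(0.0715·10/12)
= 384.7594 · e^0.059583 = 384.7594 × 1.061394 = C$408.38

C$408.38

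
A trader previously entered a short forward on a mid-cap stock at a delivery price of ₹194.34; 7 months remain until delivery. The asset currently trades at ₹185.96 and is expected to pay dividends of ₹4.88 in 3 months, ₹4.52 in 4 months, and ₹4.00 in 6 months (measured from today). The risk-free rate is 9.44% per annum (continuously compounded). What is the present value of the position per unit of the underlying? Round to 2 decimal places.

PV(remaining dividends) I = 4.88·e^(−0.0944·3/12) + 4.52·e^(−0.0944·4/12) + 4.00·e^(−0.0944·6/12) = 12.9618
Current forward F = (S − I)·e^(rT) = (185.96 − 12.9618)·e^(0.0944·7/12) = 172.9982 × 1.056611 = 182.7918
Value (long) = (F − K)·e^(−rT) = (182.7918 − 194.34) × 0.946422 = -10.9295
Short position value = −(long value) = ₹10.93

₹10.93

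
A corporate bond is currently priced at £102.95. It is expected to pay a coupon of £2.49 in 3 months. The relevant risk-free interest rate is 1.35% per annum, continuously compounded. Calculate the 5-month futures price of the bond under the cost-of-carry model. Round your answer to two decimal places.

PV(coupons) I = 2.49·e^(−0.0135·3/12)
I = 2.4816
F = (S − I)·e^(rT) = (102.95 − 2.4816) · e^(0.0135·5/12)
= 100.4684 · e^0.005625 = 100.4684 × 1.005641 = £101.04

£101.04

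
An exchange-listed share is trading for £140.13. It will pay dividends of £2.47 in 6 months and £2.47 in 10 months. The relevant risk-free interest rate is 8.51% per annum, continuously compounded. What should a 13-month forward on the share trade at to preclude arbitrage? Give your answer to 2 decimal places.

£148.54

PV(dividends) I = 2.47·e^(−0.0851·6/12) + 2.47·e^(−0.0851·10/12)
I = 2.3671 + 2.3009 = 4.6680
F = (S − I)·e^(rT) = (140.13 − 4.6680) · e^(0.0851·13/12)
= 135.4620 · e^0.092192 = 135.4620 × 1.096575 = £148.54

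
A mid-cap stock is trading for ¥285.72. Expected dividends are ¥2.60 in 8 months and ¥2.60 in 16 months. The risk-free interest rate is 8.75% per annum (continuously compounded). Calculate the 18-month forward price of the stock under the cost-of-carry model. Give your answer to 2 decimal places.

PV(dividends) I = 2.60·e^(−0.0875·8/12) + 2.60·e^(−0.0875·16/12)
I = 2.4527 + 2.3137 = 4.7664
F = (S − I)·e^(rT) = (285.72 − 4.7664) · e^(0.0875·18/12)
= 280.9536 · e^0.131250 = 280.9536 × 1.140253 = ¥320.36

¥320.36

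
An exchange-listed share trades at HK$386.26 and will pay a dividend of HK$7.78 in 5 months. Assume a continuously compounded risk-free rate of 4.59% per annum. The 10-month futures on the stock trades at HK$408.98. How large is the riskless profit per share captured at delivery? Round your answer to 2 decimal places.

HK$15.59 per share

PV(dividends) I = 7.78·e^(−0.0459·5/12) = 7.6326
Fair futures F* = (S − I)·e^(rT) = (386.26 − 7.6326)·e^0.038250 = 378.6274 × 1.038991 = 393.3905
Market HK$408.98 > fair 393.3905: forward overpriced → cash-and-carry (borrow at r, buy the stock and collect the dividends, short the forward).
Profit at T = |F_mkt − F*| = |408.98 − 393.3905| = HK$15.59 per share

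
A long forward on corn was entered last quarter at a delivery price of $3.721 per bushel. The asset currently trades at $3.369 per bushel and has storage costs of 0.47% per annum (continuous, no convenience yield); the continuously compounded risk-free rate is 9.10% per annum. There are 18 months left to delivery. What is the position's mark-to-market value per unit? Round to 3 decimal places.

$0.147 per bushel

Current fair forward for the remaining 18 months: F = S·e^((r + u)·T), (r + u) = 0.0910 + 0.0047 = 0.0957
F = 3.369 · e^(0.0957 × 18/12) = 3.369 × 1.154365 = 3.8891
Value of long forward = (F − K)·e^(−rT) = (3.8891 − 3.721) · e^(−0.0910·18/12)
= 0.1681 × 0.872406 = 0.147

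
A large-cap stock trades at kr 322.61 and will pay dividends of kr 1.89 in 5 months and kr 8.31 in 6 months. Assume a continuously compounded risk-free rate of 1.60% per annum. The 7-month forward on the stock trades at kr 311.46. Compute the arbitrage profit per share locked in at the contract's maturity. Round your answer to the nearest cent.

PV(dividends) I = 1.89·e^(−0.0160·5/12) + 8.31·e^(−0.0160·6/12) = 10.1212
Fair forward F* = (S − I)·e^(rT) = (322.61 − 10.1212)·e^0.009333 = 312.4888 × 1.009377 = 315.4190
Market kr 311.46 < fair 315.4190: forward underpriced → reverse cash-and-carry (short the stock, invest proceeds at r, pay the dividends, go long the forward).
Profit at T = |F_mkt − F*| = |311.46 − 315.4190| = kr 3.96 per share

kr 3.96 per share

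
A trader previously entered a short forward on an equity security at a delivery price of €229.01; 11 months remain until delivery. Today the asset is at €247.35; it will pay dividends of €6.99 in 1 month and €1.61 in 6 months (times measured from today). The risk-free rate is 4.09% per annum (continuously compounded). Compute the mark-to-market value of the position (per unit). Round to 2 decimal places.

-€18.22

PV(remaining dividends) I = 6.99·e^(−0.0409·1/12) + 1.61·e^(−0.0409·6/12) = 8.5436
Current forward F = (S − I)·e^(rT) = (247.35 − 8.5436)·e^(0.0409·11/12) = 238.8064 × 1.038203 = 247.9295
Value (long) = (F − K)·e^(−rT) = (247.9295 − 229.01) × 0.963202 = 18.2233
Short position value = −(long value) = -€18.22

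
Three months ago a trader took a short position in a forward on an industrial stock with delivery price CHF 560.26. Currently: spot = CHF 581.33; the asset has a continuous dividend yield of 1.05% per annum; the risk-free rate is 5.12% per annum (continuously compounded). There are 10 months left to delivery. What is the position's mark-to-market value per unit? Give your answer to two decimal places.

Current fair forward for the remaining 10 months: F = S·e^((r − q)·T), (r − q) = 0.0512 − 0.0105 = 0.0407
F = 581.33 · e^(0.0407 × 10/12) = 581.33 × 1.034498 = 601.3847
Value of long forward = (F − K)·e^(−rT) = (601.3847 − 560.26) · e^(−0.0512·10/12)
= 41.1247 × 0.958231 = 39.41
Short position value = −(long value) = -CHF 39.41

-CHF 39.41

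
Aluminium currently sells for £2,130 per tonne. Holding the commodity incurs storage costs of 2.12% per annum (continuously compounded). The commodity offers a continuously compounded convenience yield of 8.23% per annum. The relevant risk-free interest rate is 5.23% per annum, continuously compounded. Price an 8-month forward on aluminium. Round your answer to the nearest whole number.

£2,118 per tonne

Net carry = r + u − y = 0.0523 + 0.0212 − 0.0823 = -0.0088
F = S·e^((r+u−y)T) = 2130 · e^(-0.0088 × 8/12) = 2130 · e^-0.005867
= 2130 × 0.994150 = £2,118 per tonne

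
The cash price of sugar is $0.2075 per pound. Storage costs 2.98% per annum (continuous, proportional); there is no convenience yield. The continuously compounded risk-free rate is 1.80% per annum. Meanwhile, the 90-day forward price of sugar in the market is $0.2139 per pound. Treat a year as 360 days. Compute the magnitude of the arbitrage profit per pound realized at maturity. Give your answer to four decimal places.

Fair forward: F* = S·e^(carry·T), with carry = (r + u) = 0.0180 + 0.0298 = 0.0478
F* = 0.2075 · e^(0.0478 × 90/360) = 0.2075 · e^0.011950 = 0.2075 × 1.012022 = $0.2100
Market $0.2139 > fair $0.2100: forward overpriced → cash-and-carry (buy spot, short the forward).
At maturity, profit = |F_mkt − F*| = |0.2139 − 0.2100| = $0.0039 per pound

$0.0039 per pound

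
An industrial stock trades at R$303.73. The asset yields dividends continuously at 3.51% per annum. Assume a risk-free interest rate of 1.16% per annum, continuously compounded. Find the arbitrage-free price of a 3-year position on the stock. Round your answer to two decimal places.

R$283.05

F = S·e^((r − q)T) = 303.73 · e^((0.0116 − 0.0351) × 3)
= 303.73 · e^-0.070500 = 303.73 × 0.931928
F = R$283.05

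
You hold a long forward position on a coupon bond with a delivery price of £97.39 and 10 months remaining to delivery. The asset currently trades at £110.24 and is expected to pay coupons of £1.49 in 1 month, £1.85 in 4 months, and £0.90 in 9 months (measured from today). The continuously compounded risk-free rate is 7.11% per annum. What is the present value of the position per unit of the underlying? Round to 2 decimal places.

£14.31

PV(remaining coupons) I = 1.49·e^(−0.0711·1/12) + 1.85·e^(−0.0711·4/12) + 0.90·e^(−0.0711·9/12) = 4.1411
Current forward F = (S − I)·e^(rT) = (110.24 − 4.1411)·e^(0.0711·10/12) = 106.0989 × 1.061040 = 112.5752
Value (long) = (F − K)·e^(−rT) = (112.5752 − 97.39) × 0.942471 = 14.3116
Value = £14.31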